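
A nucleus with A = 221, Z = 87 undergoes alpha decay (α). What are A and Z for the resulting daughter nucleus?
Daughter: A = 217, Z = 85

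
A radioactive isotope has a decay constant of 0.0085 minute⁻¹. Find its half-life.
t½ = ln(2)/λ = 81.55 minutes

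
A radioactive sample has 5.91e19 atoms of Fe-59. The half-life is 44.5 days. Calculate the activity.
A = λN = 9.206e17 decays/day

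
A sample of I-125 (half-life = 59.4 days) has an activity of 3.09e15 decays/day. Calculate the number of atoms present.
N = A/λ = 2.648e17 atoms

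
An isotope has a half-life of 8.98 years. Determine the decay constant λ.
λ = ln(2)/t½ = 0.07719 year⁻¹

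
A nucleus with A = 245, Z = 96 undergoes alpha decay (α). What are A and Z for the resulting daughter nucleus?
Daughter: A = 241, Z = 94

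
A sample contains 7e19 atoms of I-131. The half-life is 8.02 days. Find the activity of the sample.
A = λN = 6.05e18 decays/day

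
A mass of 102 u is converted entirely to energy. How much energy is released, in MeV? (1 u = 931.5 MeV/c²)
E = mc² = 95010 MeV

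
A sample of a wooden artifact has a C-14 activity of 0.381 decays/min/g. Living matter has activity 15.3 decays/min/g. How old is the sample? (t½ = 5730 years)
Age = t½ × log₂(A₀/A) = 30530 years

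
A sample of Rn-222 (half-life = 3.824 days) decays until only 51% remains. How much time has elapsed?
t = t½ × log₂(N₀/N) = 3.715 days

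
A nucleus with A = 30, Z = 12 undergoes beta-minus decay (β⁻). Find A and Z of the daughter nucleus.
Daughter: A = 30, Z = 13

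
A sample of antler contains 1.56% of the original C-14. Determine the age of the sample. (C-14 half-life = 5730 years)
Age = t½ × log₂(1/ratio) = 34390 years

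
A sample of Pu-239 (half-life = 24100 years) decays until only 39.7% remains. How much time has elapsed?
t = t½ × log₂(N₀/N) = 32120 years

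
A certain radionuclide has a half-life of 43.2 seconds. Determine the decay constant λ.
λ = ln(2)/t½ = 0.01605 second⁻¹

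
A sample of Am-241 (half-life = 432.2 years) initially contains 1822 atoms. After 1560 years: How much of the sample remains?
N = N₀(1/2)^(t/t½) = 149.3 atoms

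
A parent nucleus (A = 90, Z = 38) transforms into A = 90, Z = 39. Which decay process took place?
ΔA = 0, ΔZ = +1 ⇒ beta-minus decay (β⁻)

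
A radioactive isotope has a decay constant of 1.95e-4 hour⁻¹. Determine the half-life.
t½ = ln(2)/λ = 3555 hours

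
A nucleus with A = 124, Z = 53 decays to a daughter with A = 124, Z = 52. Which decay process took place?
ΔA = 0, ΔZ = -1 ⇒ beta-plus decay (β⁺) or electron capture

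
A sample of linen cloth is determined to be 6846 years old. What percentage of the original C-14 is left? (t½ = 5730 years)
N/N₀ = (1/2)^(t/t½) = 0.4369 = 43.7%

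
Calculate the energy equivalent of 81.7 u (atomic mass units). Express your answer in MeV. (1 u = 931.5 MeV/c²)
E = mc² = 76100 MeV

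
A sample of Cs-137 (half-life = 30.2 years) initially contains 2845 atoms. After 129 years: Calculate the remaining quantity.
N = N₀(1/2)^(t/t½) = 147.3 atoms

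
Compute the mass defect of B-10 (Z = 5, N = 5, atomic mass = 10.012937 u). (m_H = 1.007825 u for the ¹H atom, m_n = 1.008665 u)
Δm = Z·m_H + N·m_n − M = 0.06951 u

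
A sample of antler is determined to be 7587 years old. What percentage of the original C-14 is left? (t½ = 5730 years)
N/N₀ = (1/2)^(t/t½) = 0.3994 = 39.9%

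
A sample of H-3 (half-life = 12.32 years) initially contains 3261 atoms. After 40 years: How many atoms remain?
N = N₀(1/2)^(t/t½) = 343.5 atoms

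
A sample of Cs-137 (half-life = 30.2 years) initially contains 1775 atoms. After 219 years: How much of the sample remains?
N = N₀(1/2)^(t/t½) = 11.65 atoms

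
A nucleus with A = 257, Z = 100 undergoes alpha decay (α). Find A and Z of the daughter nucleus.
Daughter: A = 253, Z = 98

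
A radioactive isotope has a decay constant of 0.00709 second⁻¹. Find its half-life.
t½ = ln(2)/λ = 97.76 seconds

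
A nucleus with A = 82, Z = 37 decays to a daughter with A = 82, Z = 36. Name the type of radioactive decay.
ΔA = 0, ΔZ = -1 ⇒ beta-plus decay (β⁺) or electron capture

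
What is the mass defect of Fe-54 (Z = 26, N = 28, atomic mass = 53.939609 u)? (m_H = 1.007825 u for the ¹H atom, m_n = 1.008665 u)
Δm = Z·m_H + N·m_n − M = 0.5065 u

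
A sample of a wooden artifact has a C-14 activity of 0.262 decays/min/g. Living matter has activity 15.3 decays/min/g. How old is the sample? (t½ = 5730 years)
Age = t½ × log₂(A₀/A) = 33620 years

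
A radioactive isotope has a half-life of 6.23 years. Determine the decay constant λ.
λ = ln(2)/t½ = 0.1113 year⁻¹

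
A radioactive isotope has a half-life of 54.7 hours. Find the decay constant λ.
λ = ln(2)/t½ = 0.01267 hour⁻¹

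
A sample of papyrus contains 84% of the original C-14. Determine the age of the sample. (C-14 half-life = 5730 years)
Age = t½ × log₂(1/ratio) = 1441 years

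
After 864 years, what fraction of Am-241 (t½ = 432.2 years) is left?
N/N₀ = (1/2)^(t/t½) = 0.2502 = 25%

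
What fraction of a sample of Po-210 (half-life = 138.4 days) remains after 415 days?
N/N₀ = (1/2)^(t/t½) = 0.1251 = 12.5%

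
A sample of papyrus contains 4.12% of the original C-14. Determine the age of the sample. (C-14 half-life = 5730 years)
Age = t½ × log₂(1/ratio) = 26360 years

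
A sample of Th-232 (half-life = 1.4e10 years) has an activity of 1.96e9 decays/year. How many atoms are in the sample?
N = A/λ = 3.959e19 atoms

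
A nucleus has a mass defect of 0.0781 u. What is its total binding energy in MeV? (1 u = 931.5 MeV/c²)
B.E. = Δm × 931.5 = 72.75 MeV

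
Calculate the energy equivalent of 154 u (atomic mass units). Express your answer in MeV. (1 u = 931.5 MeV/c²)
E = mc² = 1.435e5 MeV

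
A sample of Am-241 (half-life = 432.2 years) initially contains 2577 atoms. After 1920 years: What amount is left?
N = N₀(1/2)^(t/t½) = 118.5 atoms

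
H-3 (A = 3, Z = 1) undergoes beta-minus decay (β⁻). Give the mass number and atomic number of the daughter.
Daughter: A = 3, Z = 2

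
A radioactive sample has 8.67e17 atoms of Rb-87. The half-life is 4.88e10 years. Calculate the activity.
A = λN = 1.231e7 decays/year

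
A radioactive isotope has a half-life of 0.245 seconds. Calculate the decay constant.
λ = ln(2)/t½ = 2.829 second⁻¹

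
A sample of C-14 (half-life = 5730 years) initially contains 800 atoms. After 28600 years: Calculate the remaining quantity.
N = N₀(1/2)^(t/t½) = 25.15 atoms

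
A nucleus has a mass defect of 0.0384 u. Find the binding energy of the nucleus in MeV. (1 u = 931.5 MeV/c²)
B.E. = Δm × 931.5 = 35.77 MeV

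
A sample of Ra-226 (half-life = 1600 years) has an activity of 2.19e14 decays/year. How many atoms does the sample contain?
N = A/λ = 5.055e17 atoms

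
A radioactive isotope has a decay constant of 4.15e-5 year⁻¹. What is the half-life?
t½ = ln(2)/λ = 16700 years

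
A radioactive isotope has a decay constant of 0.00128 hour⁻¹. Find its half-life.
t½ = ln(2)/λ = 541.5 hours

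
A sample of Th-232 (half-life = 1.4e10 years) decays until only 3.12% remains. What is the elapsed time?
t = t½ × log₂(N₀/N) = 7.003e10 years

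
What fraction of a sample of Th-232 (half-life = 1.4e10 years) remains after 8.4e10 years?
N/N₀ = (1/2)^(t/t½) = 0.01562 = 1.56%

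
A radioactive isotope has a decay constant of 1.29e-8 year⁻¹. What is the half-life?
t½ = ln(2)/λ = 5.373e7 years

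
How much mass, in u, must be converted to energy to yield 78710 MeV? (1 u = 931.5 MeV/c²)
m = E/c² = 84.5 u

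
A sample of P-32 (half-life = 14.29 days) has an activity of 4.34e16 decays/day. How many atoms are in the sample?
N = A/λ = 8.947e17 atoms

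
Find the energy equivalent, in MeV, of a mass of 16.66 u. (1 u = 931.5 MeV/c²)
E = mc² = 15520 MeV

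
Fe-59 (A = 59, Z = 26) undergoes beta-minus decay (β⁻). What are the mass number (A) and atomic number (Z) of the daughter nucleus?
Daughter: A = 59, Z = 27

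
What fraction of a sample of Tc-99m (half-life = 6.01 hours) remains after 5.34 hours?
N/N₀ = (1/2)^(t/t½) = 0.5402 = 54%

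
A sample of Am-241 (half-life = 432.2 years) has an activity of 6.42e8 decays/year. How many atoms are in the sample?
N = A/λ = 4.003e11 atoms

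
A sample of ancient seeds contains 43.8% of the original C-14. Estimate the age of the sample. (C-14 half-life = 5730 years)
Age = t½ × log₂(1/ratio) = 6824 years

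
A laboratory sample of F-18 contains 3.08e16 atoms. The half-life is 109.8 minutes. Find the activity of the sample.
A = λN = 1.944e14 decays/minute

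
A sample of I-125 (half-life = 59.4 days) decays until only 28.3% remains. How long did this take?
t = t½ × log₂(N₀/N) = 108.2 days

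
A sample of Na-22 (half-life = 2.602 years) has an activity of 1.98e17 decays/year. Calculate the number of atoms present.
N = A/λ = 7.433e17 atoms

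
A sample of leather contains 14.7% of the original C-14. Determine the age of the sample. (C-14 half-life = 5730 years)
Age = t½ × log₂(1/ratio) = 15850 years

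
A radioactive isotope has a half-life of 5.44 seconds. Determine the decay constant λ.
λ = ln(2)/t½ = 0.1274 second⁻¹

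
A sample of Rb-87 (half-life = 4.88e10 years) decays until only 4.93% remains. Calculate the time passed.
t = t½ × log₂(N₀/N) = 2.119e11 years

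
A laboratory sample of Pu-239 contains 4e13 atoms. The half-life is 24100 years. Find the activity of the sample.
A = λN = 1.15e9 decays/year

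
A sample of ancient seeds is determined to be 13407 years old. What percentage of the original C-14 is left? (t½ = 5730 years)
N/N₀ = (1/2)^(t/t½) = 0.1975 = 19.8%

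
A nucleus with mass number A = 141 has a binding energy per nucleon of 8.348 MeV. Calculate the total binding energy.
B.E. = 8.348 × 141 = 1177 MeV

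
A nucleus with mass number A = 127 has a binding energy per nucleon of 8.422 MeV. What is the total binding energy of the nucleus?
B.E. = 8.422 × 127 = 1070 MeV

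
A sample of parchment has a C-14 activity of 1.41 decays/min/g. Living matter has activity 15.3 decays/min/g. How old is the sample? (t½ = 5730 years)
Age = t½ × log₂(A₀/A) = 19710 years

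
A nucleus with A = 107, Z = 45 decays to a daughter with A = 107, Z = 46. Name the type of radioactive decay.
ΔA = 0, ΔZ = +1 ⇒ beta-minus decay (β⁻)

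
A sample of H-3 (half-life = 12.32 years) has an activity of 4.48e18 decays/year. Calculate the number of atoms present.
N = A/λ = 7.963e19 atoms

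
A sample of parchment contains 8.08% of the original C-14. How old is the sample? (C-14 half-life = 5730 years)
Age = t½ × log₂(1/ratio) = 20800 years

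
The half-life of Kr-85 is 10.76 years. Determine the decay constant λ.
λ = ln(2)/t½ = 0.06442 year⁻¹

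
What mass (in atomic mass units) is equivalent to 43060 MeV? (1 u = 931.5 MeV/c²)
m = E/c² = 46.23 u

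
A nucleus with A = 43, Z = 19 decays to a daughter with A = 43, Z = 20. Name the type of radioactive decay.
ΔA = 0, ΔZ = +1 ⇒ beta-minus decay (β⁻)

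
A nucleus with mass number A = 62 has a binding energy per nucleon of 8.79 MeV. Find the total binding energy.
B.E. = 8.79 × 62 = 545 MeV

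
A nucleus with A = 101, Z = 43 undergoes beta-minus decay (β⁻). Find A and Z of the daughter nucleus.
Daughter: A = 101, Z = 44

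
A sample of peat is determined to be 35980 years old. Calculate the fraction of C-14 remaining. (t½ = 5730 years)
N/N₀ = (1/2)^(t/t½) = 0.01288 = 1.29%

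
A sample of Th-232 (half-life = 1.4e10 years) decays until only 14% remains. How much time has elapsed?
t = t½ × log₂(N₀/N) = 3.971e10 years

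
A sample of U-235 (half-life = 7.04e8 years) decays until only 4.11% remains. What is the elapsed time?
t = t½ × log₂(N₀/N) = 3.242e9 years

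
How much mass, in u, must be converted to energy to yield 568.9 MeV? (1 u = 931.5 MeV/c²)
m = E/c² = 0.6107 u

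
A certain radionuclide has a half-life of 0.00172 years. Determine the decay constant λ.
λ = ln(2)/t½ = 403 year⁻¹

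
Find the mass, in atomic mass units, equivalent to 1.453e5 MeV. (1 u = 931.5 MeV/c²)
m = E/c² = 156 u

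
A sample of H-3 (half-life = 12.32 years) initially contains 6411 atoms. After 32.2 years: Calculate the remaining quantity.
N = N₀(1/2)^(t/t½) = 1047 atoms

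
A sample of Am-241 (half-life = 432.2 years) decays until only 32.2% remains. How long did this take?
t = t½ × log₂(N₀/N) = 706.6 years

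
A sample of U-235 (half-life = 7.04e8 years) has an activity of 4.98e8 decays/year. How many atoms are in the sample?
N = A/λ = 5.058e17 atoms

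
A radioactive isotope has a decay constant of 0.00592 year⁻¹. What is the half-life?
t½ = ln(2)/λ = 117.1 years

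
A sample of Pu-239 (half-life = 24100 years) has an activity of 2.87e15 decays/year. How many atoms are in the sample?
N = A/λ = 9.979e19 atoms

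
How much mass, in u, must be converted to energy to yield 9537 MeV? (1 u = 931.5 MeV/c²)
m = E/c² = 10.24 u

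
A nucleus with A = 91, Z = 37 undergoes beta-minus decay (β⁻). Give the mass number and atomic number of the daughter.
Daughter: A = 91, Z = 38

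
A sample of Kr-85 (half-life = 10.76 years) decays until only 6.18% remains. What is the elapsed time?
t = t½ × log₂(N₀/N) = 43.21 years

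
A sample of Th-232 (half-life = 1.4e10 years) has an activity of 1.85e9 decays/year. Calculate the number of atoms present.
N = A/λ = 3.737e19 atoms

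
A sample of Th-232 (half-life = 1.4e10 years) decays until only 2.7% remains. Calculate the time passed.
t = t½ × log₂(N₀/N) = 7.295e10 years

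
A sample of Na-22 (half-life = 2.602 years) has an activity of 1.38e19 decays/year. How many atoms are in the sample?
N = A/λ = 5.18e19 atoms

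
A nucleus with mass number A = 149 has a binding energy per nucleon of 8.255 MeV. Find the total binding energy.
B.E. = 8.255 × 149 = 1230 MeV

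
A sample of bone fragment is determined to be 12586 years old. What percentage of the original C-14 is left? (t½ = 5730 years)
N/N₀ = (1/2)^(t/t½) = 0.2182 = 21.8%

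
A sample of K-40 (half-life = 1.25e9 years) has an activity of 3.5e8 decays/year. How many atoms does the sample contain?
N = A/λ = 6.312e17 atoms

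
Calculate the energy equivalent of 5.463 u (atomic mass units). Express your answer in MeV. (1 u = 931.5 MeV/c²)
E = mc² = 5089 MeV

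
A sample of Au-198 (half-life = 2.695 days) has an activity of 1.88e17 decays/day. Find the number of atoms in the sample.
N = A/λ = 7.31e17 atoms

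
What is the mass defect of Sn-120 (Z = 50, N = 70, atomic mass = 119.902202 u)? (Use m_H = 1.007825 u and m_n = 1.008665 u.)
Δm = Z·m_H + N·m_n − M = 1.096 u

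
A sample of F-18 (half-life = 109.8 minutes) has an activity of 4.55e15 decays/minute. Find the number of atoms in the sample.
N = A/λ = 7.208e17 atoms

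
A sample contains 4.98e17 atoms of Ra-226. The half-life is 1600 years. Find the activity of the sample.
A = λN = 2.157e14 decays/year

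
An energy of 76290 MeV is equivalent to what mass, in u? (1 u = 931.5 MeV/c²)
m = E/c² = 81.9 u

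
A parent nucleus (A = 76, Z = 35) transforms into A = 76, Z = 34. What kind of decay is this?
ΔA = 0, ΔZ = -1 ⇒ beta-plus decay (β⁺) or electron capture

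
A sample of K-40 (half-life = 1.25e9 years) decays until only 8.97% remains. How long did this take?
t = t½ × log₂(N₀/N) = 4.348e9 years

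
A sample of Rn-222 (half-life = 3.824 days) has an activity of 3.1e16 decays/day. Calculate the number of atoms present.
N = A/λ = 1.71e17 atoms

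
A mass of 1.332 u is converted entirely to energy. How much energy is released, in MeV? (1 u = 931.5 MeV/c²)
E = mc² = 1241 MeV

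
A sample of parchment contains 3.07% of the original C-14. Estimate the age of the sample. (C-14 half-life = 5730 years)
Age = t½ × log₂(1/ratio) = 28800 years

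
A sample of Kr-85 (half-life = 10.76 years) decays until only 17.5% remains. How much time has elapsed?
t = t½ × log₂(N₀/N) = 27.06 years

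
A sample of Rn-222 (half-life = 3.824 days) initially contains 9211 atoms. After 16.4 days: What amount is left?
N = N₀(1/2)^(t/t½) = 471.3 atoms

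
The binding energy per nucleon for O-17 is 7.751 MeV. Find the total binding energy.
B.E. = 7.751 × 17 = 131.8 MeV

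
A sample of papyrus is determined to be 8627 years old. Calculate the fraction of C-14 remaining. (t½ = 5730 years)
N/N₀ = (1/2)^(t/t½) = 0.3522 = 35.2%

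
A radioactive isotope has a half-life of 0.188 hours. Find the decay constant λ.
λ = ln(2)/t½ = 3.687 hour⁻¹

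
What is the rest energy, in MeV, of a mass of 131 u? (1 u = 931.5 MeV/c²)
E = mc² = 1.22e5 MeV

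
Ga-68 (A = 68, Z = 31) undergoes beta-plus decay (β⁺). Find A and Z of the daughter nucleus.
Daughter: A = 68, Z = 30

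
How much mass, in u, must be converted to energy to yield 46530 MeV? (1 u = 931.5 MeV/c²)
m = E/c² = 49.95 u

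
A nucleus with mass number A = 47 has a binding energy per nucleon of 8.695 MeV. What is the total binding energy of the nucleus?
B.E. = 8.695 × 47 = 408.7 MeV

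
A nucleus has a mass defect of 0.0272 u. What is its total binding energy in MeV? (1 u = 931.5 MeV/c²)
B.E. = Δm × 931.5 = 25.34 MeV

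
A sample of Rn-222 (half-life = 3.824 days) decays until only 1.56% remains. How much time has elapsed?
t = t½ × log₂(N₀/N) = 22.95 days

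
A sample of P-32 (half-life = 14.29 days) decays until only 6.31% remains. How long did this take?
t = t½ × log₂(N₀/N) = 56.96 days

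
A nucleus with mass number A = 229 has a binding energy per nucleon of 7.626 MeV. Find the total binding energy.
B.E. = 7.626 × 229 = 1746 MeV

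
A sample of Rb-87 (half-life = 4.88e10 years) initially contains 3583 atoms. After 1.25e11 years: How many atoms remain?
N = N₀(1/2)^(t/t½) = 607 atoms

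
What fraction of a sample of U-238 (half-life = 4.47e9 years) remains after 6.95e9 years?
N/N₀ = (1/2)^(t/t½) = 0.3404 = 34%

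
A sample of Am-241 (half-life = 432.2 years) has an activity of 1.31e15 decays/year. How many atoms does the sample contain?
N = A/λ = 8.168e17 atoms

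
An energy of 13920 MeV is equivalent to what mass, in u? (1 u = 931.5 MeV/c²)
m = E/c² = 14.94 u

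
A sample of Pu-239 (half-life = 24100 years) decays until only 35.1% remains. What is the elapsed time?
t = t½ × log₂(N₀/N) = 36400 years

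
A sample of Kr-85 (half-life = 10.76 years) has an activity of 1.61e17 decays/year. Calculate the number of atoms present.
N = A/λ = 2.499e18 atoms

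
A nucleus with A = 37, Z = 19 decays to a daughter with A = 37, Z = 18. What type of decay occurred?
ΔA = 0, ΔZ = -1 ⇒ beta-plus decay (β⁺) or electron capture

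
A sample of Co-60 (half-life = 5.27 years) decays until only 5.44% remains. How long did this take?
t = t½ × log₂(N₀/N) = 22.14 years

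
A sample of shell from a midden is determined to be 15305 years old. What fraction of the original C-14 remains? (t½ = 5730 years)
N/N₀ = (1/2)^(t/t½) = 0.157 = 15.7%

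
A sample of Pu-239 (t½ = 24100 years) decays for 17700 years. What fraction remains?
N/N₀ = (1/2)^(t/t½) = 0.6011 = 60.1%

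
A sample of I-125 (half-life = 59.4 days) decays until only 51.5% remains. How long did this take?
t = t½ × log₂(N₀/N) = 56.87 days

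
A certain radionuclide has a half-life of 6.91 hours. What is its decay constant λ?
λ = ln(2)/t½ = 0.1003 hour⁻¹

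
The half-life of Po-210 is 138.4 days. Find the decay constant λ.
λ = ln(2)/t½ = 0.005008 day⁻¹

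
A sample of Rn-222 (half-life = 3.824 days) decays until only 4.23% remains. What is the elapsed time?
t = t½ × log₂(N₀/N) = 17.45 days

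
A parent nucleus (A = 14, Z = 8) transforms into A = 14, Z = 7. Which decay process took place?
ΔA = 0, ΔZ = -1 ⇒ beta-plus decay (β⁺) or electron capture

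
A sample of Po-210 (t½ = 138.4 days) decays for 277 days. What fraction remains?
N/N₀ = (1/2)^(t/t½) = 0.2497 = 25%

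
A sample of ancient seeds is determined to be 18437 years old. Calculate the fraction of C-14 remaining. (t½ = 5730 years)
N/N₀ = (1/2)^(t/t½) = 0.1075 = 10.7%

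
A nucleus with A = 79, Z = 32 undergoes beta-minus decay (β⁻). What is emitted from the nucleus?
β⁻: electron (e⁻) + antineutrino (ν̄ₑ)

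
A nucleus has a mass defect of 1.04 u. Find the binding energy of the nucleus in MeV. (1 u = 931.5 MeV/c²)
B.E. = Δm × 931.5 = 968.8 MeV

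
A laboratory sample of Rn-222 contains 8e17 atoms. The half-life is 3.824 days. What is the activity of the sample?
A = λN = 1.45e17 decays/day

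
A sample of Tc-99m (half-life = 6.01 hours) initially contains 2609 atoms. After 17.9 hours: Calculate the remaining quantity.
N = N₀(1/2)^(t/t½) = 331.1 atoms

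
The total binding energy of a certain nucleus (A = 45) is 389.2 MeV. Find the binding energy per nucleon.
B.E./A = 389.2/45 = 8.649 MeV/nucleon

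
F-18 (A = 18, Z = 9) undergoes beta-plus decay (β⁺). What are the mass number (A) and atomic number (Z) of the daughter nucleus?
Daughter: A = 18, Z = 8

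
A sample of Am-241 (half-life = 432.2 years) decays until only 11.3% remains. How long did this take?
t = t½ × log₂(N₀/N) = 1360 years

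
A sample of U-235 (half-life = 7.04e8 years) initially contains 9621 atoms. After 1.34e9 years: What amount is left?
N = N₀(1/2)^(t/t½) = 2572 atoms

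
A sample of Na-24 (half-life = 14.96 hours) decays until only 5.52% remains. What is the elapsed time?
t = t½ × log₂(N₀/N) = 62.52 hours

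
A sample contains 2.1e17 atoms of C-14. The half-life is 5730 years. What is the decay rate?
A = λN = 2.54e13 decays/year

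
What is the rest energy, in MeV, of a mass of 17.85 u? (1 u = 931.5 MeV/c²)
E = mc² = 16630 MeV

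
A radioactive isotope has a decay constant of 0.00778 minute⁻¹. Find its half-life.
t½ = ln(2)/λ = 89.09 minutes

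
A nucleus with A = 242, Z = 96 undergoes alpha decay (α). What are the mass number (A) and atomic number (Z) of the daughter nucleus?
Daughter: A = 238, Z = 94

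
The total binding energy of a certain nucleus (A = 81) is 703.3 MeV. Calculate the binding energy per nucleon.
B.E./A = 703.3/81 = 8.683 MeV/nucleon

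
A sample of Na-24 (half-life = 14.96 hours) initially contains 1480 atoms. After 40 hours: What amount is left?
N = N₀(1/2)^(t/t½) = 231.9 atoms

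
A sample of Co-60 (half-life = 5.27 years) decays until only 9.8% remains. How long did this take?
t = t½ × log₂(N₀/N) = 17.66 years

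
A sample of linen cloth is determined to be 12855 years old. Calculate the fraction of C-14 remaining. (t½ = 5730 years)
N/N₀ = (1/2)^(t/t½) = 0.2112 = 21.1%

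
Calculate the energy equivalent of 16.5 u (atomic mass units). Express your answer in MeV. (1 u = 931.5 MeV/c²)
E = mc² = 15370 MeV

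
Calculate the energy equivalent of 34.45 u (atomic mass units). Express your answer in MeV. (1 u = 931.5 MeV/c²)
E = mc² = 32090 MeV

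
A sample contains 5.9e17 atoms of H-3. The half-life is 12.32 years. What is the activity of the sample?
A = λN = 3.319e16 decays/year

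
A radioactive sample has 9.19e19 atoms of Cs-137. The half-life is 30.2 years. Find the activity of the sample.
A = λN = 2.109e18 decays/year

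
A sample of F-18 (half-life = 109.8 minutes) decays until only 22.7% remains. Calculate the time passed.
t = t½ × log₂(N₀/N) = 234.9 minutes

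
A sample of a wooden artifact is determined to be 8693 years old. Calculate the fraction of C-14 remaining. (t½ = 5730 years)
N/N₀ = (1/2)^(t/t½) = 0.3494 = 34.9%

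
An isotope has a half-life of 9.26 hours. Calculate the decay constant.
λ = ln(2)/t½ = 0.07485 hour⁻¹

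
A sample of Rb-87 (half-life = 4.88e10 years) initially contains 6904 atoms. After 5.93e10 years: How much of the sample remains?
N = N₀(1/2)^(t/t½) = 2974 atoms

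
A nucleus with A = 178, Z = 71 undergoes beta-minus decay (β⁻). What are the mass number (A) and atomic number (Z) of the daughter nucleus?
Daughter: A = 178, Z = 72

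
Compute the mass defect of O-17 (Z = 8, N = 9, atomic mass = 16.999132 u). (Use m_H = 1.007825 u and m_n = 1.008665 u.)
Δm = Z·m_H + N·m_n − M = 0.1415 u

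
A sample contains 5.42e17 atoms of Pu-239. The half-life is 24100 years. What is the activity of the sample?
A = λN = 1.559e13 decays/year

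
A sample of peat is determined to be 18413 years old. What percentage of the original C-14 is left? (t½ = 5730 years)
N/N₀ = (1/2)^(t/t½) = 0.1078 = 10.8%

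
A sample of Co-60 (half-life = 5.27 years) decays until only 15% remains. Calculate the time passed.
t = t½ × log₂(N₀/N) = 14.42 years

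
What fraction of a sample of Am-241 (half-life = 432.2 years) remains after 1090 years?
N/N₀ = (1/2)^(t/t½) = 0.1741 = 17.4%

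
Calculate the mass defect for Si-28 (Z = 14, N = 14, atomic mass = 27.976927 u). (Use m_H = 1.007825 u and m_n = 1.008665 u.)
Δm = Z·m_H + N·m_n − M = 0.2539 u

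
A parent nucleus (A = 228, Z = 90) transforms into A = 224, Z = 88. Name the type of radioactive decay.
ΔA = -4, ΔZ = -2 ⇒ alpha decay (α)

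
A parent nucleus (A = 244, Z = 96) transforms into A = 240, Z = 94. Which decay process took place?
ΔA = -4, ΔZ = -2 ⇒ alpha decay (α)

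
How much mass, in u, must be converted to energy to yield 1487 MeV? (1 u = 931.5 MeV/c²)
m = E/c² = 1.596 u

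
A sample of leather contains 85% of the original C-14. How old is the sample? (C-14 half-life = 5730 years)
Age = t½ × log₂(1/ratio) = 1343 years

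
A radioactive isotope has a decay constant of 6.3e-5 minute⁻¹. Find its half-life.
t½ = ln(2)/λ = 11000 minutes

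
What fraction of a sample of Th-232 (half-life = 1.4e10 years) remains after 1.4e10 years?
N/N₀ = (1/2)^(t/t½) = 0.5 = 50%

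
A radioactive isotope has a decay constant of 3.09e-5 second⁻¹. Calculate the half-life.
t½ = ln(2)/λ = 22430 seconds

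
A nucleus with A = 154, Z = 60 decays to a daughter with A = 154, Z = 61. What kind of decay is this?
ΔA = 0, ΔZ = +1 ⇒ beta-minus decay (β⁻)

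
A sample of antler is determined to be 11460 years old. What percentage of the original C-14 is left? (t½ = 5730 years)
N/N₀ = (1/2)^(t/t½) = 0.25 = 25%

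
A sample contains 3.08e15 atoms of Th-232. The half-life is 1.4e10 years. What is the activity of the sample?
A = λN = 1.525e5 decays/year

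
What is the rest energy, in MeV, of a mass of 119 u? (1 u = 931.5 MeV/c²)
E = mc² = 1.108e5 MeV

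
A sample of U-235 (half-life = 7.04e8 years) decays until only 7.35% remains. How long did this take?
t = t½ × log₂(N₀/N) = 2.651e9 years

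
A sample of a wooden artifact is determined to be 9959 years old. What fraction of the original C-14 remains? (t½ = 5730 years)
N/N₀ = (1/2)^(t/t½) = 0.2998 = 30%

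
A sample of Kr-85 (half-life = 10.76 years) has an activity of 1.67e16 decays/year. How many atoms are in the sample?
N = A/λ = 2.592e17 atoms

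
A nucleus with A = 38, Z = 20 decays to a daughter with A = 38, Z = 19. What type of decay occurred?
ΔA = 0, ΔZ = -1 ⇒ beta-plus decay (β⁺) or electron capture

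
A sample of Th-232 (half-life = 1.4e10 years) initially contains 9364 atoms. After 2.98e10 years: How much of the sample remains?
N = N₀(1/2)^(t/t½) = 2141 atoms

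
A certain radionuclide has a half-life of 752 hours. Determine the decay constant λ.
λ = ln(2)/t½ = 9.217e-4 hour⁻¹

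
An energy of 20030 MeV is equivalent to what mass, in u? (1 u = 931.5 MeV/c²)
m = E/c² = 21.5 u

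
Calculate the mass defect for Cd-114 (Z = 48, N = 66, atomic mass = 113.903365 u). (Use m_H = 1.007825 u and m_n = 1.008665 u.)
Δm = Z·m_H + N·m_n − M = 1.044 u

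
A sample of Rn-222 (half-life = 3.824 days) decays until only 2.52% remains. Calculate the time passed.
t = t½ × log₂(N₀/N) = 20.31 days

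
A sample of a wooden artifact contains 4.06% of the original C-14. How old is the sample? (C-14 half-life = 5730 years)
Age = t½ × log₂(1/ratio) = 26490 years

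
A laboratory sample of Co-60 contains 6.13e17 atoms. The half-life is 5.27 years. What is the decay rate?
A = λN = 8.063e16 decays/year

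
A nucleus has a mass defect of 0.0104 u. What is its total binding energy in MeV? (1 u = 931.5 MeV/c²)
B.E. = Δm × 931.5 = 9.688 MeV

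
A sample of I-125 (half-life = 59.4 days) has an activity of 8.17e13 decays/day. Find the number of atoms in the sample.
N = A/λ = 7.001e15 atoms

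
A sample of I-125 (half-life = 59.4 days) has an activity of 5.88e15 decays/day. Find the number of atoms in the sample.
N = A/λ = 5.039e17 atoms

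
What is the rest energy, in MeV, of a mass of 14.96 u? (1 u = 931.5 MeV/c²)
E = mc² = 13940 MeV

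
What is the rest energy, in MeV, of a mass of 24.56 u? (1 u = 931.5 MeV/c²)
E = mc² = 22880 MeV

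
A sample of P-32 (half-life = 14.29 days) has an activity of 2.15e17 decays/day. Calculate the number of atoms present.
N = A/λ = 4.432e18 atoms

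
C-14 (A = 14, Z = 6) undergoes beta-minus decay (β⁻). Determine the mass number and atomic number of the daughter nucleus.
Daughter: A = 14, Z = 7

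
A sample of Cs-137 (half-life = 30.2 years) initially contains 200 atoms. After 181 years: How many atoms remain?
N = N₀(1/2)^(t/t½) = 3.139 atoms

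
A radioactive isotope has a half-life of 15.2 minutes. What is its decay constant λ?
λ = ln(2)/t½ = 0.0456 minute⁻¹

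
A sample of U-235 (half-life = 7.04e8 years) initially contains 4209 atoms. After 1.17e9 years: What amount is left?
N = N₀(1/2)^(t/t½) = 1330 atoms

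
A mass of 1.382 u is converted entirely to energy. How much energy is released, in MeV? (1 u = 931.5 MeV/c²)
E = mc² = 1287 MeV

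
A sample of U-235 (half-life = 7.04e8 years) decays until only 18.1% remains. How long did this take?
t = t½ × log₂(N₀/N) = 1.736e9 years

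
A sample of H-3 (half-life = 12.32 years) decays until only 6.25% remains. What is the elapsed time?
t = t½ × log₂(N₀/N) = 49.28 years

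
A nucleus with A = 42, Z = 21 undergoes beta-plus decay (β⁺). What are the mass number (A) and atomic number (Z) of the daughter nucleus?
Daughter: A = 42, Z = 20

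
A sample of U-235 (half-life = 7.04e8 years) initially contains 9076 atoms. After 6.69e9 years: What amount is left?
N = N₀(1/2)^(t/t½) = 12.51 atoms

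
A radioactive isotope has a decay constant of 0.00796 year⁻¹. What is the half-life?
t½ = ln(2)/λ = 87.08 years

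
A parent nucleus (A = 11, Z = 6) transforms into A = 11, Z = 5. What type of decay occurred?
ΔA = 0, ΔZ = -1 ⇒ beta-plus decay (β⁺) or electron capture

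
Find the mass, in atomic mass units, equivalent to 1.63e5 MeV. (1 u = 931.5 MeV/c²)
m = E/c² = 175 u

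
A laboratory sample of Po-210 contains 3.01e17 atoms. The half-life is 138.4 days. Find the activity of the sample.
A = λN = 1.507e15 decays/day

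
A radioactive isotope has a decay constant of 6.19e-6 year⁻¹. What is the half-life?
t½ = ln(2)/λ = 1.12e5 years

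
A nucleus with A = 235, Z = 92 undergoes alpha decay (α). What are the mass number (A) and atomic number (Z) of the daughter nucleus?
Daughter: A = 231, Z = 90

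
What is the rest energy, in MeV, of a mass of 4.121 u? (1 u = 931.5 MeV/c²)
E = mc² = 3839 MeV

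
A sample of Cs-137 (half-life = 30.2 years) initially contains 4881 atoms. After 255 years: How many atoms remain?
N = N₀(1/2)^(t/t½) = 14.02 atoms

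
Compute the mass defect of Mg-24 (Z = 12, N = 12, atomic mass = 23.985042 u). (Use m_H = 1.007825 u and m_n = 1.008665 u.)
Δm = Z·m_H + N·m_n − M = 0.2128 u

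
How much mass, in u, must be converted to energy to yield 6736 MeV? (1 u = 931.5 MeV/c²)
m = E/c² = 7.231 u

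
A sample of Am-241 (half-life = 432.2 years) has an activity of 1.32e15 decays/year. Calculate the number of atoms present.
N = A/λ = 8.231e17 atoms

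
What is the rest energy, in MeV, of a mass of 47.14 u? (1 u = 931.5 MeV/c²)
E = mc² = 43910 MeV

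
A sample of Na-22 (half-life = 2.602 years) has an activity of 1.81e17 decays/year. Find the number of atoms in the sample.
N = A/λ = 6.795e17 atoms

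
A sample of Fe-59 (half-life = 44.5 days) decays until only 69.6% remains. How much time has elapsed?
t = t½ × log₂(N₀/N) = 23.27 days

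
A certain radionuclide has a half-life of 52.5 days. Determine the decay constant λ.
λ = ln(2)/t½ = 0.0132 day⁻¹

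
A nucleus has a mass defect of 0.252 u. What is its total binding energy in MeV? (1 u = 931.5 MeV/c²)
B.E. = Δm × 931.5 = 234.7 MeV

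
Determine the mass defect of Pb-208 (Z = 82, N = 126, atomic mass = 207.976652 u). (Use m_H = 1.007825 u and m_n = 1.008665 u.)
Δm = Z·m_H + N·m_n − M = 1.757 u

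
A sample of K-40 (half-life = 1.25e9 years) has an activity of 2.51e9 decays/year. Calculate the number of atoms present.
N = A/λ = 4.526e18 atoms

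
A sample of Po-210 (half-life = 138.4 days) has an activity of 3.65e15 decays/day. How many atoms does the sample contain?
N = A/λ = 7.288e17 atoms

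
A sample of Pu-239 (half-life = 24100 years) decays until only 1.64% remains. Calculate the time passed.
t = t½ × log₂(N₀/N) = 1.429e5 years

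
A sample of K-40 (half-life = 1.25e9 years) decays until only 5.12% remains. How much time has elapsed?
t = t½ × log₂(N₀/N) = 5.36e9 years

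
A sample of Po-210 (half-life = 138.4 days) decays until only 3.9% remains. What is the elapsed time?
t = t½ × log₂(N₀/N) = 647.8 days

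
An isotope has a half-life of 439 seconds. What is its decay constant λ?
λ = ln(2)/t½ = 0.001579 second⁻¹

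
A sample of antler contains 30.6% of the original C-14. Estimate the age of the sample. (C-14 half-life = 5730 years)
Age = t½ × log₂(1/ratio) = 9789 years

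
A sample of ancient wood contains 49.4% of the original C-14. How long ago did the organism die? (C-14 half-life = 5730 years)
Age = t½ × log₂(1/ratio) = 5830 years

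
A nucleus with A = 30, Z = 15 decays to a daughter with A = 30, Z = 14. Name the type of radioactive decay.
ΔA = 0, ΔZ = -1 ⇒ beta-plus decay (β⁺) or electron capture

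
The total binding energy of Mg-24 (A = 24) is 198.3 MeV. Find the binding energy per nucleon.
B.E./A = 198.3/24 = 8.263 MeV/nucleon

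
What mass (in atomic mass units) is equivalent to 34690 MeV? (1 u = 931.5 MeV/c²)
m = E/c² = 37.24 u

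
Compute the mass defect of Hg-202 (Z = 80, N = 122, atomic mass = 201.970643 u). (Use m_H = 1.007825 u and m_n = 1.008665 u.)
Δm = Z·m_H + N·m_n − M = 1.712 u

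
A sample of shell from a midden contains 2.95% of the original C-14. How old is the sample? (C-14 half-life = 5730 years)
Age = t½ × log₂(1/ratio) = 29130 years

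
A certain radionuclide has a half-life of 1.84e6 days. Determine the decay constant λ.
λ = ln(2)/t½ = 3.767e-7 day⁻¹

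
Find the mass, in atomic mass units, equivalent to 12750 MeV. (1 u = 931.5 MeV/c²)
m = E/c² = 13.69 u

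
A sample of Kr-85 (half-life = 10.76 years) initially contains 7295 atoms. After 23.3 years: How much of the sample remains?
N = N₀(1/2)^(t/t½) = 1626 atoms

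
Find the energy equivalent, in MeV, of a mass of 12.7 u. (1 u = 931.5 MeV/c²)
E = mc² = 11830 MeV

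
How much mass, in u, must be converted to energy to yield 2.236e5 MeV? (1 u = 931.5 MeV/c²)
m = E/c² = 240 u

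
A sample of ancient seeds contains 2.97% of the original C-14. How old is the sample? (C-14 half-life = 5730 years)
Age = t½ × log₂(1/ratio) = 29070 years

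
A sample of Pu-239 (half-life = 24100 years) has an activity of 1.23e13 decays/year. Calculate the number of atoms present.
N = A/λ = 4.277e17 atoms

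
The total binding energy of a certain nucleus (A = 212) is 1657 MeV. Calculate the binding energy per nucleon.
B.E./A = 1657/212 = 7.816 MeV/nucleon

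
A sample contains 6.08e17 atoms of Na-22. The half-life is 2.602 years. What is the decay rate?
A = λN = 1.62e17 decays/year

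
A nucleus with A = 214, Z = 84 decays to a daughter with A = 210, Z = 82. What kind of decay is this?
ΔA = -4, ΔZ = -2 ⇒ alpha decay (α)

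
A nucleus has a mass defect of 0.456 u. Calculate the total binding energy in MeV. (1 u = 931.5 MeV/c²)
B.E. = Δm × 931.5 = 424.8 MeV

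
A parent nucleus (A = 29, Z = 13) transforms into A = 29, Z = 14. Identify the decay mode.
ΔA = 0, ΔZ = +1 ⇒ beta-minus decay (β⁻)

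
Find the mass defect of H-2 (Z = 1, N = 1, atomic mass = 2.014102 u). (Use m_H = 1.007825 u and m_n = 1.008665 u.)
Δm = Z·m_H + N·m_n − M = 0.002388 u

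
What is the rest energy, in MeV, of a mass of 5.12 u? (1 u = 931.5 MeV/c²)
E = mc² = 4769 MeV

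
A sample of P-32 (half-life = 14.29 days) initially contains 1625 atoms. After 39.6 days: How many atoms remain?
N = N₀(1/2)^(t/t½) = 238 atoms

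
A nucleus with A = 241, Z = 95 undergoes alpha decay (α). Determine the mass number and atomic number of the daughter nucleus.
Daughter: A = 237, Z = 93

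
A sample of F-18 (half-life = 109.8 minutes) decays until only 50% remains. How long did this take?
t = t½ × log₂(N₀/N) = 109.8 minutes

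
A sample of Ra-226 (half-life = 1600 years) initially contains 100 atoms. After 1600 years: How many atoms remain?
N = N₀(1/2)^(t/t½) = 50 atoms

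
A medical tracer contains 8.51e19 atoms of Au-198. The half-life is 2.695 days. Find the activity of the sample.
A = λN = 2.189e19 decays/day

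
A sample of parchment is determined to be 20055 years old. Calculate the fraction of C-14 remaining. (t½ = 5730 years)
N/N₀ = (1/2)^(t/t½) = 0.08839 = 8.84%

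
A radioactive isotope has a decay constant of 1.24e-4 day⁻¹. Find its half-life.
t½ = ln(2)/λ = 5590 days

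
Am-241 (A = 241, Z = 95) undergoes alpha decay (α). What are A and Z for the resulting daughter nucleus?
Daughter: A = 237, Z = 93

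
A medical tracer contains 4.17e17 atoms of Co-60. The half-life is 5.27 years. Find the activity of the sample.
A = λN = 5.485e16 decays/year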